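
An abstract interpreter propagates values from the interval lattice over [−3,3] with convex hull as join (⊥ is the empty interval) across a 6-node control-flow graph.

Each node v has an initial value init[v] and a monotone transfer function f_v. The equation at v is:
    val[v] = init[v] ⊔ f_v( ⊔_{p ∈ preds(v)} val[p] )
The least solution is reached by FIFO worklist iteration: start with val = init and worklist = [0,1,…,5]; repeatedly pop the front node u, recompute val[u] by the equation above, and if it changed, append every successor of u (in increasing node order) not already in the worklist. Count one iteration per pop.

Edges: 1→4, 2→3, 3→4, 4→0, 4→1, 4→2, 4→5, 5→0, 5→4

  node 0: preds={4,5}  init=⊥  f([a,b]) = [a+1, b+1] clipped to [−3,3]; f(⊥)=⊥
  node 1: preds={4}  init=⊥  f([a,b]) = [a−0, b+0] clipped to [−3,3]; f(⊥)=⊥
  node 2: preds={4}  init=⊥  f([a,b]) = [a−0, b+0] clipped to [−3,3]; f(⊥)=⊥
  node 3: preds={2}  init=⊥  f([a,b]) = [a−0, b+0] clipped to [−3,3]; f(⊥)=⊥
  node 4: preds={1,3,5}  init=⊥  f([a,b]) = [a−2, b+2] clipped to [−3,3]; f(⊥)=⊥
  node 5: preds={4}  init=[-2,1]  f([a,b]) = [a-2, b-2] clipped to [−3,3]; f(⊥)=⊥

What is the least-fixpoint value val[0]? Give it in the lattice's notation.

[-2,3]

Iteration log — 12 steps:
  step 1. node 0  ⊔preds=[-2,1]  new=[-1,2]  old=⊥  +wl: 
  step 2. node 1  ⊔preds=⊥  new=⊥  stable
  step 3. node 2  ⊔preds=⊥  new=⊥  stable
  step 4. node 3  ⊔preds=⊥  new=⊥  stable
  step 5. node 4  ⊔preds=[-2,1]  new=[-3,3]  old=⊥  +wl: 0,1,2
  step 6. node 5  ⊔preds=[-3,3]  new=[-3,1]  old=[-2,1]  +wl: 4
  step 7. node 0  ⊔preds=[-3,3]  new=[-2,3]  old=[-1,2]  +wl: 
  step 8. node 1  ⊔preds=[-3,3]  new=[-3,3]  old=⊥  +wl: 
  step 9. node 2  ⊔preds=[-3,3]  new=[-3,3]  old=⊥  +wl: 3
  step 10. node 4  ⊔preds=[-3,3]  new=[-3,3]  stable
  step 11. node 3  ⊔preds=[-3,3]  new=[-3,3]  old=⊥  +wl: 4
  step 12. node 4  ⊔preds=[-3,3]  new=[-3,3]  stable

Least fixpoint reached:
  node 0: [-2,3]
  node 1: [-3,3]
  node 2: [-3,3]
  node 3: [-3,3]
  node 4: [-3,3]
  node 5: [-3,1]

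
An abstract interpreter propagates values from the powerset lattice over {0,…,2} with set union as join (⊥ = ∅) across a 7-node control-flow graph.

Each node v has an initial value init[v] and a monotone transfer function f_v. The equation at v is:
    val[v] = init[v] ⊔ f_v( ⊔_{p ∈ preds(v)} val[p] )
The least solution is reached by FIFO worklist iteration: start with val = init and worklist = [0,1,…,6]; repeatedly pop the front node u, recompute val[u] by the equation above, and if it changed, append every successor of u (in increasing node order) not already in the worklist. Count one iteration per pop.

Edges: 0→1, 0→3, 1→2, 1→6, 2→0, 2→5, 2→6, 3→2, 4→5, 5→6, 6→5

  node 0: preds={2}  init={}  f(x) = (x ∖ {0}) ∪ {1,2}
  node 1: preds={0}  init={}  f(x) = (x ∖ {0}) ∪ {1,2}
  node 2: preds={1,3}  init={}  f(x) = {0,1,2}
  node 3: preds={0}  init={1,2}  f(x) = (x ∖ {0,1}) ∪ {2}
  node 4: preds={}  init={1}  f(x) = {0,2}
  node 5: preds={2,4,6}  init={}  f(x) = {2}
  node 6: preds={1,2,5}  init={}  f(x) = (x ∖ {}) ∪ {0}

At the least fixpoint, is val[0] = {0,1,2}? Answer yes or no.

no

Iteration log — 9 steps:
  step 1. node 0  ⊔preds={}  new={1,2}  old={}  +wl: 
  step 2. node 1  ⊔preds={1,2}  new={1,2}  old={}  +wl: 
  step 3. node 2  ⊔preds={1,2}  new={0,1,2}  old={}  +wl: 0
  step 4. node 3  ⊔preds={1,2}  new={1,2}  stable
  step 5. node 4  ⊔preds={}  new={0,1,2}  old={1}  +wl: 
  step 6. node 5  ⊔preds={0,1,2}  new={2}  old={}  +wl: 
  step 7. node 6  ⊔preds={0,1,2}  new={0,1,2}  old={}  +wl: 5
  step 8. node 0  ⊔preds={0,1,2}  new={1,2}  stable
  step 9. node 5  ⊔preds={0,1,2}  new={2}  stable

Least fixpoint reached:
  node 0: {1,2}
  node 1: {1,2}
  node 2: {0,1,2}
  node 3: {1,2}
  node 4: {0,1,2}
  node 5: {2}
  node 6: {0,1,2}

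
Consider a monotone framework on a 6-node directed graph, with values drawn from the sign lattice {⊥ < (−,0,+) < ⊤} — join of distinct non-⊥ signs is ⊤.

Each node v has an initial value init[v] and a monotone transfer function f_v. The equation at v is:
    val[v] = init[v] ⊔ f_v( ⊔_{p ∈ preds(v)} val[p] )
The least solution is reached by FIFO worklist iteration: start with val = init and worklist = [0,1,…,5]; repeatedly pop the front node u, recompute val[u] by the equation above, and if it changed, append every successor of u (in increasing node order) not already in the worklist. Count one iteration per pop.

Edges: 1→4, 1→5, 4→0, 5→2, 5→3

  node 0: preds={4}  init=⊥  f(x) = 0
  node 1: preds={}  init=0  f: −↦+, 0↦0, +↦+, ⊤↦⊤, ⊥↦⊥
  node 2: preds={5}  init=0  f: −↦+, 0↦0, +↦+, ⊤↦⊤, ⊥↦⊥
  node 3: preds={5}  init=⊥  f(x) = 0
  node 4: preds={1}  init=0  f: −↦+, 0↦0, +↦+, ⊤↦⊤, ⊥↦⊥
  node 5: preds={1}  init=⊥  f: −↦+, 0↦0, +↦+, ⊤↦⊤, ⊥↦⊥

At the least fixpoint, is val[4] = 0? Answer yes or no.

Trace (8 dequeues):
  [1] u=0 | in 0 | out 0 | prev ⊥ | push {}
  [2] u=1 | in ⊥ | out 0 | ==
  [3] u=2 | in ⊥ | out 0 | ==
  [4] u=3 | in ⊥ | out 0 | prev ⊥ | push {}
  [5] u=4 | in 0 | out 0 | ==
  [6] u=5 | in 0 | out 0 | prev ⊥ | push {2,3}
  [7] u=2 | in 0 | out 0 | ==
  [8] u=3 | in 0 | out 0 | ==

Converged values:
  [0] 0
  [1] 0
  [2] 0
  [3] 0
  [4] 0
  [5] 0

yes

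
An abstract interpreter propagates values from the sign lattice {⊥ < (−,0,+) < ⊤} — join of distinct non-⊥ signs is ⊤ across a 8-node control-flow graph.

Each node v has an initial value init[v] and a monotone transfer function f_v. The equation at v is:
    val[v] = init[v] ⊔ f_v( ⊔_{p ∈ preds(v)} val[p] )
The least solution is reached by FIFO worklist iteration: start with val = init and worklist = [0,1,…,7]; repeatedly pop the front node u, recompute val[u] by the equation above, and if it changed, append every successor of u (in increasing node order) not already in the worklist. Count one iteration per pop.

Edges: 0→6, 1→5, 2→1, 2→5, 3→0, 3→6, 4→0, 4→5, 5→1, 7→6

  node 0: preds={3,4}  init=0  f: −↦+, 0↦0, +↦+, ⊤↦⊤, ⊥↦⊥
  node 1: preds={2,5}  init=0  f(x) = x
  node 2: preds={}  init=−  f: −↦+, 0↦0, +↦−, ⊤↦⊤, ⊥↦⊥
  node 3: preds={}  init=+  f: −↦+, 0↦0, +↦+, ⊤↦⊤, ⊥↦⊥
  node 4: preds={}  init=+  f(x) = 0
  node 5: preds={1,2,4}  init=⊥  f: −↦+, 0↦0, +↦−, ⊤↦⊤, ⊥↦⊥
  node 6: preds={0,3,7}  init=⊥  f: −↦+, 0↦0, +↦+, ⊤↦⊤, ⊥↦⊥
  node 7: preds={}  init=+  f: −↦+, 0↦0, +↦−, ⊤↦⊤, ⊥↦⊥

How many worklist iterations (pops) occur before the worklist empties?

10

Trace (10 dequeues):
  [1] u=0 | in + | out ⊤ | prev 0 | push {}
  [2] u=1 | in − | out ⊤ | prev 0 | push {}
  [3] u=2 | in ⊥ | out − | ==
  [4] u=3 | in ⊥ | out + | ==
  [5] u=4 | in ⊥ | out ⊤ | prev + | push {0}
  [6] u=5 | in ⊤ | out ⊤ | prev ⊥ | push {1}
  [7] u=6 | in ⊤ | out ⊤ | prev ⊥ | push {}
  [8] u=7 | in ⊥ | out + | ==
  [9] u=0 | in ⊤ | out ⊤ | ==
  [10] u=1 | in ⊤ | out ⊤ | ==

Converged values:
  [0] ⊤
  [1] ⊤
  [2] −
  [3] +
  [4] ⊤
  [5] ⊤
  [6] ⊤
  [7] +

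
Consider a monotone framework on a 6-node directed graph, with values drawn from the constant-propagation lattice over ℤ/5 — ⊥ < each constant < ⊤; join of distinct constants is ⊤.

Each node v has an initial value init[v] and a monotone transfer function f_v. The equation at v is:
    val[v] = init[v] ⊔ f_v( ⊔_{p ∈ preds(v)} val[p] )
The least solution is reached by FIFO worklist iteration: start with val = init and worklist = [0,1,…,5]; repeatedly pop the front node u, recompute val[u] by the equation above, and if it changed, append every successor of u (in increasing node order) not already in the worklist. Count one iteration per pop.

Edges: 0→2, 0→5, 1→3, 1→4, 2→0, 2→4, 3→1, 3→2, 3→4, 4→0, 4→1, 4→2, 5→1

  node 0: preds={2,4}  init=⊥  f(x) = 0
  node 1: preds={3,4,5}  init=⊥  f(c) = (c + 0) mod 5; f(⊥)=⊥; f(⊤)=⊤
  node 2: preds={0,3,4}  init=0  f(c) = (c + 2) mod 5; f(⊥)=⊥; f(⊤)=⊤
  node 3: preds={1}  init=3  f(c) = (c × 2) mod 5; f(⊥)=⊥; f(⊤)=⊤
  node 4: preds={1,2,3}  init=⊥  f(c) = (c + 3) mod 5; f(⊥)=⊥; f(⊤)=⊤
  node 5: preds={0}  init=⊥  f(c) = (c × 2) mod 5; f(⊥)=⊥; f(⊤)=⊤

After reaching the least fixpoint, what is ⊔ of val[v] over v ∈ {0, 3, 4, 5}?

Worklist (11 pops):
  #1 pop 0: in=0 → 0 (was ⊥); enqueue []
  #2 pop 1: in=3 → 3 (was ⊥); enqueue []
  #3 pop 2: in=⊤ → ⊤ (was 0); enqueue [0]
  #4 pop 3: in=3 → ⊤ (was 3); enqueue [1,2]
  #5 pop 4: in=⊤ → ⊤ (was ⊥); enqueue []
  #6 pop 5: in=0 → 0 (was ⊥); enqueue []
  #7 pop 0: in=⊤ → 0 (no change)
  #8 pop 1: in=⊤ → ⊤ (was 3); enqueue [3,4]
  #9 pop 2: in=⊤ → ⊤ (no change)
  #10 pop 3: in=⊤ → ⊤ (no change)
  #11 pop 4: in=⊤ → ⊤ (no change)

Fixpoint:
  val[0] = 0
  val[1] = ⊤
  val[2] = ⊤
  val[3] = ⊤
  val[4] = ⊤
  val[5] = 0

⊤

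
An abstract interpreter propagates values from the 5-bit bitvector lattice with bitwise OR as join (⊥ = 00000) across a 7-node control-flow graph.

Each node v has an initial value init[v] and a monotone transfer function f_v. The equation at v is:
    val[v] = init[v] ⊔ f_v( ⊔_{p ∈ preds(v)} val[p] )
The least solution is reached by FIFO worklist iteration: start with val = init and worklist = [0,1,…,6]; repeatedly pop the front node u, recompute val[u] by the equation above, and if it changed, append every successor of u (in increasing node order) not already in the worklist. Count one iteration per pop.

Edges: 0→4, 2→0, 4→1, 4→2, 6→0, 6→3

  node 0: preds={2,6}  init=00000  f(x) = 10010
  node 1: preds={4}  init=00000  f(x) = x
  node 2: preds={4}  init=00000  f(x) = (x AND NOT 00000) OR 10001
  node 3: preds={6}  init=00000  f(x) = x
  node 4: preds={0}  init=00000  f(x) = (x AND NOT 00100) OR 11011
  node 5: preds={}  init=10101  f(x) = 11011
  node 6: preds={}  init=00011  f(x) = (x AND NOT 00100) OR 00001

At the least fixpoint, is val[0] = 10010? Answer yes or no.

yes

Worklist (11 pops):
  #1 pop 0: in=00011 → 10010 (was 00000); enqueue []
  #2 pop 1: in=00000 → 00000 (no change)
  #3 pop 2: in=00000 → 10001 (was 00000); enqueue [0]
  #4 pop 3: in=00011 → 00011 (was 00000); enqueue []
  #5 pop 4: in=10010 → 11011 (was 00000); enqueue [1,2]
  #6 pop 5: in=00000 → 11111 (was 10101); enqueue []
  #7 pop 6: in=00000 → 00011 (no change)
  #8 pop 0: in=10011 → 10010 (no change)
  #9 pop 1: in=11011 → 11011 (was 00000); enqueue []
  #10 pop 2: in=11011 → 11011 (was 10001); enqueue [0]
  #11 pop 0: in=11011 → 10010 (no change)

Fixpoint:
  val[0] = 10010
  val[1] = 11011
  val[2] = 11011
  val[3] = 00011
  val[4] = 11011
  val[5] = 11111
  val[6] = 00011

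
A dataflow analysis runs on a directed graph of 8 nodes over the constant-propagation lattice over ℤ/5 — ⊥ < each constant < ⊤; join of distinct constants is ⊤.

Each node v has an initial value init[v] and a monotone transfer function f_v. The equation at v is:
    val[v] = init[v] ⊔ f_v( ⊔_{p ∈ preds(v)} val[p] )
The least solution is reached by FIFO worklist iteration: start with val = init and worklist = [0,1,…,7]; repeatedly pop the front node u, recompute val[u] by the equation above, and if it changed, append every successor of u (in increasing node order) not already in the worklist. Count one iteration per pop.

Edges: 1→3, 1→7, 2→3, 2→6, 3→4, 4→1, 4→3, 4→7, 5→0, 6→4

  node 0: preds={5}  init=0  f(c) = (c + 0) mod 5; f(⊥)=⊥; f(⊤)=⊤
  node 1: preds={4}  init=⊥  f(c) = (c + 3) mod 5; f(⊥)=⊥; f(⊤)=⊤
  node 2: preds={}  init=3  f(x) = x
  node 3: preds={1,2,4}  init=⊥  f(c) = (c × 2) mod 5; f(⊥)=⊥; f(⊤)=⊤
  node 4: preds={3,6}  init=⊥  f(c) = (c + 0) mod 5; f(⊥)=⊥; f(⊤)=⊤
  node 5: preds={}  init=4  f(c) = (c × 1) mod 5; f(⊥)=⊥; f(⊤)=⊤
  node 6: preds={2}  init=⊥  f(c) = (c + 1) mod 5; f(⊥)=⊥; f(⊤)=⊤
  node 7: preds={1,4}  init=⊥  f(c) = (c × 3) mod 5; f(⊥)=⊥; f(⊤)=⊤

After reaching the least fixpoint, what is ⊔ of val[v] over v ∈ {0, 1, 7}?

Trace (15 dequeues):
  [1] u=0 | in 4 | out ⊤ | prev 0 | push {}
  [2] u=1 | in ⊥ | out ⊥ | ==
  [3] u=2 | in ⊥ | out 3 | ==
  [4] u=3 | in 3 | out 1 | prev ⊥ | push {}
  [5] u=4 | in 1 | out 1 | prev ⊥ | push {1,3}
  [6] u=5 | in ⊥ | out 4 | ==
  [7] u=6 | in 3 | out 4 | prev ⊥ | push {4}
  [8] u=7 | in 1 | out 3 | prev ⊥ | push {}
  [9] u=1 | in 1 | out 4 | prev ⊥ | push {7}
  [10] u=3 | in ⊤ | out ⊤ | prev 1 | push {}
  [11] u=4 | in ⊤ | out ⊤ | prev 1 | push {1,3}
  [12] u=7 | in ⊤ | out ⊤ | prev 3 | push {}
  [13] u=1 | in ⊤ | out ⊤ | prev 4 | push {7}
  [14] u=3 | in ⊤ | out ⊤ | ==
  [15] u=7 | in ⊤ | out ⊤ | ==

Converged values:
  [0] ⊤
  [1] ⊤
  [2] 3
  [3] ⊤
  [4] ⊤
  [5] 4
  [6] 4
  [7] ⊤

⊤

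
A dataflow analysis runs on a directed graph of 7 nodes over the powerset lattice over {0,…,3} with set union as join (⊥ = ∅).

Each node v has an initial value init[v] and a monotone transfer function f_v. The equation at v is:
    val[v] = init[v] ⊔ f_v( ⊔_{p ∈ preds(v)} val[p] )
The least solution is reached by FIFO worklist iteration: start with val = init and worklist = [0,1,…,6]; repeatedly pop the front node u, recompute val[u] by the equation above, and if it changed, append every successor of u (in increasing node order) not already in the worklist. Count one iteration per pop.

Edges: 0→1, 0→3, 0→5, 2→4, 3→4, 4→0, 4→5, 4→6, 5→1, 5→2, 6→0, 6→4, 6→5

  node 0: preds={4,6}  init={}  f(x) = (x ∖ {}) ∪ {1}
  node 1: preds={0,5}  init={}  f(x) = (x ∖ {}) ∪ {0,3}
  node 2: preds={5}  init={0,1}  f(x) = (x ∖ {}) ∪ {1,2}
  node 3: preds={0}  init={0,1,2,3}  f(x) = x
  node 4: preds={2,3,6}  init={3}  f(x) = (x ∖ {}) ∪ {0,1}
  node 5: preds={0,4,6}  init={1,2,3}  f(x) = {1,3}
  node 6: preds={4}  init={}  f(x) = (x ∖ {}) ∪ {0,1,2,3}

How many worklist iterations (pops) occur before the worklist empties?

12

Worklist (12 pops):
  #1 pop 0: in={3} → {1,3} (was {}); enqueue []
  #2 pop 1: in={1,2,3} → {0,1,2,3} (was {}); enqueue []
  #3 pop 2: in={1,2,3} → {0,1,2,3} (was {0,1}); enqueue []
  #4 pop 3: in={1,3} → {0,1,2,3} (no change)
  #5 pop 4: in={0,1,2,3} → {0,1,2,3} (was {3}); enqueue [0]
  #6 pop 5: in={0,1,2,3} → {1,2,3} (no change)
  #7 pop 6: in={0,1,2,3} → {0,1,2,3} (was {}); enqueue [4,5]
  #8 pop 0: in={0,1,2,3} → {0,1,2,3} (was {1,3}); enqueue [1,3]
  #9 pop 4: in={0,1,2,3} → {0,1,2,3} (no change)
  #10 pop 5: in={0,1,2,3} → {1,2,3} (no change)
  #11 pop 1: in={0,1,2,3} → {0,1,2,3} (no change)
  #12 pop 3: in={0,1,2,3} → {0,1,2,3} (no change)

Fixpoint:
  val[0] = {0,1,2,3}
  val[1] = {0,1,2,3}
  val[2] = {0,1,2,3}
  val[3] = {0,1,2,3}
  val[4] = {0,1,2,3}
  val[5] = {1,2,3}
  val[6] = {0,1,2,3}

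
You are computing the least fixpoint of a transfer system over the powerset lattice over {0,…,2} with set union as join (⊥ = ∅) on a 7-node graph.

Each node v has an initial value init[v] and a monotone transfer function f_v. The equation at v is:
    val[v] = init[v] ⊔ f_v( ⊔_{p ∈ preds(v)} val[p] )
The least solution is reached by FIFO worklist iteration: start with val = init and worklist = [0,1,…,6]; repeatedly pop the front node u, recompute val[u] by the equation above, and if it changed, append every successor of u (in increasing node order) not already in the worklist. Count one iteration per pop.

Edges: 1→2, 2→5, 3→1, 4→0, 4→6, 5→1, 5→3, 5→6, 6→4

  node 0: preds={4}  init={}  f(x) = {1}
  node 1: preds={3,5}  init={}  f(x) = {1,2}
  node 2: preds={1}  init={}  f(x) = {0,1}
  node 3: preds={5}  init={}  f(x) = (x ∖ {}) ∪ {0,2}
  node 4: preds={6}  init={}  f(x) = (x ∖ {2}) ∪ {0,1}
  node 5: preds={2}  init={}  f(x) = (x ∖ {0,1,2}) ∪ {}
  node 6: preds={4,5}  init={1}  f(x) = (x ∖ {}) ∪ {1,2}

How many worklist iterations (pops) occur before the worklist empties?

Worklist (10 pops):
  #1 pop 0: in={} → {1} (was {}); enqueue []
  #2 pop 1: in={} → {1,2} (was {}); enqueue []
  #3 pop 2: in={1,2} → {0,1} (was {}); enqueue []
  #4 pop 3: in={} → {0,2} (was {}); enqueue [1]
  #5 pop 4: in={1} → {0,1} (was {}); enqueue [0]
  #6 pop 5: in={0,1} → {} (no change)
  #7 pop 6: in={0,1} → {0,1,2} (was {1}); enqueue [4]
  #8 pop 1: in={0,2} → {1,2} (no change)
  #9 pop 0: in={0,1} → {1} (no change)
  #10 pop 4: in={0,1,2} → {0,1} (no change)

Fixpoint:
  val[0] = {1}
  val[1] = {1,2}
  val[2] = {0,1}
  val[3] = {0,2}
  val[4] = {0,1}
  val[5] = {}
  val[6] = {0,1,2}

10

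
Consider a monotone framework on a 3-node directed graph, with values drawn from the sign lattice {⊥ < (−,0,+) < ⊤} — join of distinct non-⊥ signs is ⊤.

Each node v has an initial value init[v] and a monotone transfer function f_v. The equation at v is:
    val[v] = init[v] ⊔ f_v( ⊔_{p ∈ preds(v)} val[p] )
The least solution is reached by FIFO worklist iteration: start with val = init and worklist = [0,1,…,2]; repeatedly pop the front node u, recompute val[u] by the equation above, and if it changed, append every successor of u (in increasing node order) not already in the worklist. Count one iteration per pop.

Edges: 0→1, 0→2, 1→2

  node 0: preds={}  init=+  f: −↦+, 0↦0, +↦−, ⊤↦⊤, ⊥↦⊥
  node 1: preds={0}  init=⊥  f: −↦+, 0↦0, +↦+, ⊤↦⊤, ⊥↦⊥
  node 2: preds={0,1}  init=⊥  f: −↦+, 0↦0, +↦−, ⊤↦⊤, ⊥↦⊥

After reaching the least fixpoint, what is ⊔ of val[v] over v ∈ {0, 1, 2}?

⊤

Trace (3 dequeues):
  [1] u=0 | in ⊥ | out + | ==
  [2] u=1 | in + | out + | prev ⊥ | push {}
  [3] u=2 | in + | out − | prev ⊥ | push {}

Converged values:
  [0] +
  [1] +
  [2] −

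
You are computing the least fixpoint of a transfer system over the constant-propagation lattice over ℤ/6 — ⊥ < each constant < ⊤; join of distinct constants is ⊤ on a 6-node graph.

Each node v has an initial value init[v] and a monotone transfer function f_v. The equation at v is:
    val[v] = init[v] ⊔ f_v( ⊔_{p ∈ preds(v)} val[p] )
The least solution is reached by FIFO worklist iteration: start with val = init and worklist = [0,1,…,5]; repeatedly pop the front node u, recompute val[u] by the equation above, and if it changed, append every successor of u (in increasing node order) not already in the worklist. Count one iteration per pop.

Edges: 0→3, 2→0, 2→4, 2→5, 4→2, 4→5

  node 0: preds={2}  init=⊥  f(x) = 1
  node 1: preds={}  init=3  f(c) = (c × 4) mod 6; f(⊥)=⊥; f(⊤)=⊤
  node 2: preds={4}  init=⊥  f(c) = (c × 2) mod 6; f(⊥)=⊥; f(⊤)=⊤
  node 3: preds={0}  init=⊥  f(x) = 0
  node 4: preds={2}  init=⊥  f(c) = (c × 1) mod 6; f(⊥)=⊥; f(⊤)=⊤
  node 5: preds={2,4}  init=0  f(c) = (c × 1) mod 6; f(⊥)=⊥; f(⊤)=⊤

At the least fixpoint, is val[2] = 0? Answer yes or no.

no

Trace (6 dequeues):
  [1] u=0 | in ⊥ | out 1 | prev ⊥ | push {}
  [2] u=1 | in ⊥ | out 3 | ==
  [3] u=2 | in ⊥ | out ⊥ | ==
  [4] u=3 | in 1 | out 0 | prev ⊥ | push {}
  [5] u=4 | in ⊥ | out ⊥ | ==
  [6] u=5 | in ⊥ | out 0 | ==

Converged values:
  [0] 1
  [1] 3
  [2] ⊥
  [3] 0
  [4] ⊥
  [5] 0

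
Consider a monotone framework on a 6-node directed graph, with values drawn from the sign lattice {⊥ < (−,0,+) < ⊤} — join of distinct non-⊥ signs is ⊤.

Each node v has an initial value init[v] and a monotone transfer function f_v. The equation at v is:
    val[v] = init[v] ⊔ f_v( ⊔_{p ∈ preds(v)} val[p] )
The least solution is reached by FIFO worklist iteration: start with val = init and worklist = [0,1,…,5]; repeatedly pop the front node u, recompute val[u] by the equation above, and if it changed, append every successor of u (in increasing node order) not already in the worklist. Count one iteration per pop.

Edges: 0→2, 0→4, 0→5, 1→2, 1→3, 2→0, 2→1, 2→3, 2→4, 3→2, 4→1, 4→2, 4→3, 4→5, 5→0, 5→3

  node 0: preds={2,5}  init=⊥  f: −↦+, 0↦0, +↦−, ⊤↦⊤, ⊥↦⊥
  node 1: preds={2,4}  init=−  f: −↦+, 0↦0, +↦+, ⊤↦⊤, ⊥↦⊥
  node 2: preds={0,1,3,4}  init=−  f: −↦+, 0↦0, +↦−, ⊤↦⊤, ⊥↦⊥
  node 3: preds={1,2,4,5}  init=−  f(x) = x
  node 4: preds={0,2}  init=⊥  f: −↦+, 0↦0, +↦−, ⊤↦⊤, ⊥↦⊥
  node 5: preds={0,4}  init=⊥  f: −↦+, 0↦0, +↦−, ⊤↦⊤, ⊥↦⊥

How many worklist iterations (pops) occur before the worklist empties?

12

Trace (12 dequeues):
  [1] u=0 | in − | out + | prev ⊥ | push {}
  [2] u=1 | in − | out ⊤ | prev − | push {}
  [3] u=2 | in ⊤ | out ⊤ | prev − | push {0,1}
  [4] u=3 | in ⊤ | out ⊤ | prev − | push {2}
  [5] u=4 | in ⊤ | out ⊤ | prev ⊥ | push {3}
  [6] u=5 | in ⊤ | out ⊤ | prev ⊥ | push {}
  [7] u=0 | in ⊤ | out ⊤ | prev + | push {4,5}
  [8] u=1 | in ⊤ | out ⊤ | ==
  [9] u=2 | in ⊤ | out ⊤ | ==
  [10] u=3 | in ⊤ | out ⊤ | ==
  [11] u=4 | in ⊤ | out ⊤ | ==
  [12] u=5 | in ⊤ | out ⊤ | ==

Converged values:
  [0] ⊤
  [1] ⊤
  [2] ⊤
  [3] ⊤
  [4] ⊤
  [5] ⊤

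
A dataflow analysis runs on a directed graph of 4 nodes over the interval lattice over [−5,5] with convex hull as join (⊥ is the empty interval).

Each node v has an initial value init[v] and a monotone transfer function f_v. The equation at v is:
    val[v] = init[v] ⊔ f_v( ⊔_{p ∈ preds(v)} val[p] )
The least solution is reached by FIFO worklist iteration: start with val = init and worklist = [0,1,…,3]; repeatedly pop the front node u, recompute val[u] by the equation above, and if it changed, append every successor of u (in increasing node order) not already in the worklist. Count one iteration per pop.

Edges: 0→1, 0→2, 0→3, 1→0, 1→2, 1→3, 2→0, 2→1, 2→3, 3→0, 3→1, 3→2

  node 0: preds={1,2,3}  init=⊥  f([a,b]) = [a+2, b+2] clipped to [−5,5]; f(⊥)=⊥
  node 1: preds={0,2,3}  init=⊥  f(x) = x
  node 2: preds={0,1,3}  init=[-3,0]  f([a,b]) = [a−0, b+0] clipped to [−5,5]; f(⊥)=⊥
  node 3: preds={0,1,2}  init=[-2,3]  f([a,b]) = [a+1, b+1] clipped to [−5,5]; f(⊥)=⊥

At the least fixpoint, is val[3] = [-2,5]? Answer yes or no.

Trace (7 dequeues):
  [1] u=0 | in [-3,3] | out [-1,5] | prev ⊥ | push {}
  [2] u=1 | in [-3,5] | out [-3,5] | prev ⊥ | push {0}
  [3] u=2 | in [-3,5] | out [-3,5] | prev [-3,0] | push {1}
  [4] u=3 | in [-3,5] | out [-2,5] | prev [-2,3] | push {2}
  [5] u=0 | in [-3,5] | out [-1,5] | ==
  [6] u=1 | in [-3,5] | out [-3,5] | ==
  [7] u=2 | in [-3,5] | out [-3,5] | ==

Converged values:
  [0] [-1,5]
  [1] [-3,5]
  [2] [-3,5]
  [3] [-2,5]

yes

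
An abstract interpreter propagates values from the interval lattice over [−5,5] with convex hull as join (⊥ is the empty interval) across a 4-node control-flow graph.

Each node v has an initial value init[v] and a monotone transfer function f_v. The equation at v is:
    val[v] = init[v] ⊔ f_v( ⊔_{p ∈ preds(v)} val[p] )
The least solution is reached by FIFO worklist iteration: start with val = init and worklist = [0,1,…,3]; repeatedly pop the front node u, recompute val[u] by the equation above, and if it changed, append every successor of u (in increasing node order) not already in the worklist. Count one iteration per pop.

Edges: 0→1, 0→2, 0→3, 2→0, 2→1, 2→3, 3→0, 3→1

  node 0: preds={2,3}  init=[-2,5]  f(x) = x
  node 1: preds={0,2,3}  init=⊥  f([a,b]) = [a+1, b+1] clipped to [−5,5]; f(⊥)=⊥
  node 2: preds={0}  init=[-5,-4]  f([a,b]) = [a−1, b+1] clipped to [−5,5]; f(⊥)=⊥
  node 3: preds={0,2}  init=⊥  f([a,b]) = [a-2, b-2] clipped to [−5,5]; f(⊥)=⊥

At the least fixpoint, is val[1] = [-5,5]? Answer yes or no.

no

Iteration log — 6 steps:
  step 1. node 0  ⊔preds=[-5,-4]  new=[-5,5]  old=[-2,5]  +wl: 
  step 2. node 1  ⊔preds=[-5,5]  new=[-4,5]  old=⊥  +wl: 
  step 3. node 2  ⊔preds=[-5,5]  new=[-5,5]  old=[-5,-4]  +wl: 0,1
  step 4. node 3  ⊔preds=[-5,5]  new=[-5,3]  old=⊥  +wl: 
  step 5. node 0  ⊔preds=[-5,5]  new=[-5,5]  stable
  step 6. node 1  ⊔preds=[-5,5]  new=[-4,5]  stable

Least fixpoint reached:
  node 0: [-5,5]
  node 1: [-4,5]
  node 2: [-5,5]
  node 3: [-5,3]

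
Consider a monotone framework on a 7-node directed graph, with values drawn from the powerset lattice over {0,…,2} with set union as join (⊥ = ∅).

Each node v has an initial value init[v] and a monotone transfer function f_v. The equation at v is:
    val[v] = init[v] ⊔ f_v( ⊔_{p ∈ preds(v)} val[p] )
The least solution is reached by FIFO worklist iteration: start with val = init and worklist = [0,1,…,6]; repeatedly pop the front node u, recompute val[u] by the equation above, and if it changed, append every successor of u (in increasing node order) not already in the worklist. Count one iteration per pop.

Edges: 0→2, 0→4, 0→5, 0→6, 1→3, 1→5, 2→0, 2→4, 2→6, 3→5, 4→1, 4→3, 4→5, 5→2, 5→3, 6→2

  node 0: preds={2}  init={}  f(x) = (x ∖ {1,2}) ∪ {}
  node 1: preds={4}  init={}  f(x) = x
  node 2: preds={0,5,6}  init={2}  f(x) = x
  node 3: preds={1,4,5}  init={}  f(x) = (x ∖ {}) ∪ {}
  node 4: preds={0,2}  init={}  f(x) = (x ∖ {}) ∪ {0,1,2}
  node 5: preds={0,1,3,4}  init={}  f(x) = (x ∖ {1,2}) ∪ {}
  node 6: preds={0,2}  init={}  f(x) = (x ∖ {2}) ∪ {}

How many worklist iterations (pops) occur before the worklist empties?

Iteration log — 16 steps:
  step 1. node 0  ⊔preds={2}  new={}  stable
  step 2. node 1  ⊔preds={}  new={}  stable
  step 3. node 2  ⊔preds={}  new={2}  stable
  step 4. node 3  ⊔preds={}  new={}  stable
  step 5. node 4  ⊔preds={2}  new={0,1,2}  old={}  +wl: 1,3
  step 6. node 5  ⊔preds={0,1,2}  new={0}  old={}  +wl: 2
  step 7. node 6  ⊔preds={2}  new={}  stable
  step 8. node 1  ⊔preds={0,1,2}  new={0,1,2}  old={}  +wl: 5
  step 9. node 3  ⊔preds={0,1,2}  new={0,1,2}  old={}  +wl: 
  step 10. node 2  ⊔preds={0}  new={0,2}  old={2}  +wl: 0,4,6
  step 11. node 5  ⊔preds={0,1,2}  new={0}  stable
  step 12. node 0  ⊔preds={0,2}  new={0}  old={}  +wl: 2,5
  step 13. node 4  ⊔preds={0,2}  new={0,1,2}  stable
  step 14. node 6  ⊔preds={0,2}  new={0}  old={}  +wl: 
  step 15. node 2  ⊔preds={0}  new={0,2}  stable
  step 16. node 5  ⊔preds={0,1,2}  new={0}  stable

Least fixpoint reached:
  node 0: {0}
  node 1: {0,1,2}
  node 2: {0,2}
  node 3: {0,1,2}
  node 4: {0,1,2}
  node 5: {0}
  node 6: {0}

16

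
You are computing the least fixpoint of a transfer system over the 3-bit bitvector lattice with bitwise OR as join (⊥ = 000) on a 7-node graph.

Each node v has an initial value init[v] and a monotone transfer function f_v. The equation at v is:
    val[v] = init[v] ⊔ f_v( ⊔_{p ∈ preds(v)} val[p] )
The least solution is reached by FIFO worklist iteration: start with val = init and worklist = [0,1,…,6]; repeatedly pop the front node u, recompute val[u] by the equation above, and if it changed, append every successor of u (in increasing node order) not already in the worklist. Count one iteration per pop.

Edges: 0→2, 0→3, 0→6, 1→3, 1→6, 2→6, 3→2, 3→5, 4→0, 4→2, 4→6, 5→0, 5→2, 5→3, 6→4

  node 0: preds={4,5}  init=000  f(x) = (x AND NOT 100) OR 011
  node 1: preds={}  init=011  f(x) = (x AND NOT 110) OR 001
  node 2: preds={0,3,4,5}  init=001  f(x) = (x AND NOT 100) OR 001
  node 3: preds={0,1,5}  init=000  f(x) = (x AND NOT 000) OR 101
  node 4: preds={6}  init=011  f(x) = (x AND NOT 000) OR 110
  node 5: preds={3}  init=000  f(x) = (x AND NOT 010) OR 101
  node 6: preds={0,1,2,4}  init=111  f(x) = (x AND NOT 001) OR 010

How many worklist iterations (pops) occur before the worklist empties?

Worklist (10 pops):
  #1 pop 0: in=011 → 011 (was 000); enqueue []
  #2 pop 1: in=000 → 011 (no change)
  #3 pop 2: in=011 → 011 (was 001); enqueue []
  #4 pop 3: in=011 → 111 (was 000); enqueue [2]
  #5 pop 4: in=111 → 111 (was 011); enqueue [0]
  #6 pop 5: in=111 → 101 (was 000); enqueue [3]
  #7 pop 6: in=111 → 111 (no change)
  #8 pop 2: in=111 → 011 (no change)
  #9 pop 0: in=111 → 011 (no change)
  #10 pop 3: in=111 → 111 (no change)

Fixpoint:
  val[0] = 011
  val[1] = 011
  val[2] = 011
  val[3] = 111
  val[4] = 111
  val[5] = 101
  val[6] = 111

10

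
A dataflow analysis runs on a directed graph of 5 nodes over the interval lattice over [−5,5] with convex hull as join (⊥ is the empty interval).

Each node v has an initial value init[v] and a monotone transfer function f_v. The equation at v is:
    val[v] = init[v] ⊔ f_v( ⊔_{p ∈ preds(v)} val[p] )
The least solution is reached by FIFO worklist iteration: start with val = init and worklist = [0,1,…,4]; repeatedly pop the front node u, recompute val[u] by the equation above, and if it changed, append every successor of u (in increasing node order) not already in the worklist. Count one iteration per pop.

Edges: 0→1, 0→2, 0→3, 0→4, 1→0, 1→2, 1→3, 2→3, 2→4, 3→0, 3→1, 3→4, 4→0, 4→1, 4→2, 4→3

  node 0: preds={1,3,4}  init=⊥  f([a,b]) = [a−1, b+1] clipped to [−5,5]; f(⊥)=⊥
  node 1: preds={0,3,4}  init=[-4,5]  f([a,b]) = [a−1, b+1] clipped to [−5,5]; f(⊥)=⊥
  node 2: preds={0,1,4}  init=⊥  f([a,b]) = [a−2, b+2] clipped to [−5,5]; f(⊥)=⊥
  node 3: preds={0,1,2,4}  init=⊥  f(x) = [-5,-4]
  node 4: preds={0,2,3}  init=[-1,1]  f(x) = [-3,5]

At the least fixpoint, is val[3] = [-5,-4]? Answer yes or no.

Worklist (9 pops):
  #1 pop 0: in=[-4,5] → [-5,5] (was ⊥); enqueue []
  #2 pop 1: in=[-5,5] → [-5,5] (was [-4,5]); enqueue [0]
  #3 pop 2: in=[-5,5] → [-5,5] (was ⊥); enqueue []
  #4 pop 3: in=[-5,5] → [-5,-4] (was ⊥); enqueue [1]
  #5 pop 4: in=[-5,5] → [-3,5] (was [-1,1]); enqueue [2,3]
  #6 pop 0: in=[-5,5] → [-5,5] (no change)
  #7 pop 1: in=[-5,5] → [-5,5] (no change)
  #8 pop 2: in=[-5,5] → [-5,5] (no change)
  #9 pop 3: in=[-5,5] → [-5,-4] (no change)

Fixpoint:
  val[0] = [-5,5]
  val[1] = [-5,5]
  val[2] = [-5,5]
  val[3] = [-5,-4]
  val[4] = [-3,5]

yes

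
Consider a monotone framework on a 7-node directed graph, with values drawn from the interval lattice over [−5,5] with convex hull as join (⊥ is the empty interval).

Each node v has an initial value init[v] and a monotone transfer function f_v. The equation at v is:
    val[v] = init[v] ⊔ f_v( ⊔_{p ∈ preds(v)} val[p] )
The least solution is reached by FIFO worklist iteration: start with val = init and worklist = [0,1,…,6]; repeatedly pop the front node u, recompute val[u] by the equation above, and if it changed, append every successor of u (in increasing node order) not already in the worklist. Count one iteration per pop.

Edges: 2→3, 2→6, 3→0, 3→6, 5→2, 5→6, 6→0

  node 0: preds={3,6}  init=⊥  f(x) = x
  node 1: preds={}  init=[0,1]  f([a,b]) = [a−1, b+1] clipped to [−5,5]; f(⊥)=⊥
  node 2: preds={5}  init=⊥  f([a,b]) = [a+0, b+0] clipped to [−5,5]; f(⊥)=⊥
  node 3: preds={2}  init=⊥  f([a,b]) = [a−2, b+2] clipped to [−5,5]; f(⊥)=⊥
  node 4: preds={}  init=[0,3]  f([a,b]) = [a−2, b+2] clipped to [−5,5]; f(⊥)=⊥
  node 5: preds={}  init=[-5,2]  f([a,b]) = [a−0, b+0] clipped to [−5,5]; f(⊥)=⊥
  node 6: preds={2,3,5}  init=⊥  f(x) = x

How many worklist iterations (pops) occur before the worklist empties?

Worklist (8 pops):
  #1 pop 0: in=⊥ → ⊥ (no change)
  #2 pop 1: in=⊥ → [0,1] (no change)
  #3 pop 2: in=[-5,2] → [-5,2] (was ⊥); enqueue []
  #4 pop 3: in=[-5,2] → [-5,4] (was ⊥); enqueue [0]
  #5 pop 4: in=⊥ → [0,3] (no change)
  #6 pop 5: in=⊥ → [-5,2] (no change)
  #7 pop 6: in=[-5,4] → [-5,4] (was ⊥); enqueue []
  #8 pop 0: in=[-5,4] → [-5,4] (was ⊥); enqueue []

Fixpoint:
  val[0] = [-5,4]
  val[1] = [0,1]
  val[2] = [-5,2]
  val[3] = [-5,4]
  val[4] = [0,3]
  val[5] = [-5,2]
  val[6] = [-5,4]

8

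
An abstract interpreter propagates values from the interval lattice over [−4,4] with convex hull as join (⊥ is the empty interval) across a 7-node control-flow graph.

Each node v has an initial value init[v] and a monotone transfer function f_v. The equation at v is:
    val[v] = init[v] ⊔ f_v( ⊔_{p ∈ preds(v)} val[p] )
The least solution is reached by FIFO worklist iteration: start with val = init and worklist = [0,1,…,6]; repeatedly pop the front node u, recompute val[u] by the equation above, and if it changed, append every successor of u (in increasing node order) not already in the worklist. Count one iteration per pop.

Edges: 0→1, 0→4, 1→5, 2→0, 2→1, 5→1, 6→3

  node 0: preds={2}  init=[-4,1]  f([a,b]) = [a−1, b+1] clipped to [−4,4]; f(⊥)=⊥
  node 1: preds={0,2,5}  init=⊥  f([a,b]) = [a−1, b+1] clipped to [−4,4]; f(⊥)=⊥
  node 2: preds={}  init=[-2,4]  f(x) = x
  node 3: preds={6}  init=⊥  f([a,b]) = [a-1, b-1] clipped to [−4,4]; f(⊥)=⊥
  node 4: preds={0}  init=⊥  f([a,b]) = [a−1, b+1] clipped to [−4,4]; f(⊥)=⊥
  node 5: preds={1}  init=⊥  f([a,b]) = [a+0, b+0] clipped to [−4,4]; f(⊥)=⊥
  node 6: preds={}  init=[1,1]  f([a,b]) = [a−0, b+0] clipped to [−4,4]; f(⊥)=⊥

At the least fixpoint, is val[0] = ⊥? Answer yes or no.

no

Worklist (8 pops):
  #1 pop 0: in=[-2,4] → [-4,4] (was [-4,1]); enqueue []
  #2 pop 1: in=[-4,4] → [-4,4] (was ⊥); enqueue []
  #3 pop 2: in=⊥ → [-2,4] (no change)
  #4 pop 3: in=[1,1] → [0,0] (was ⊥); enqueue []
  #5 pop 4: in=[-4,4] → [-4,4] (was ⊥); enqueue []
  #6 pop 5: in=[-4,4] → [-4,4] (was ⊥); enqueue [1]
  #7 pop 6: in=⊥ → [1,1] (no change)
  #8 pop 1: in=[-4,4] → [-4,4] (no change)

Fixpoint:
  val[0] = [-4,4]
  val[1] = [-4,4]
  val[2] = [-2,4]
  val[3] = [0,0]
  val[4] = [-4,4]
  val[5] = [-4,4]
  val[6] = [1,1]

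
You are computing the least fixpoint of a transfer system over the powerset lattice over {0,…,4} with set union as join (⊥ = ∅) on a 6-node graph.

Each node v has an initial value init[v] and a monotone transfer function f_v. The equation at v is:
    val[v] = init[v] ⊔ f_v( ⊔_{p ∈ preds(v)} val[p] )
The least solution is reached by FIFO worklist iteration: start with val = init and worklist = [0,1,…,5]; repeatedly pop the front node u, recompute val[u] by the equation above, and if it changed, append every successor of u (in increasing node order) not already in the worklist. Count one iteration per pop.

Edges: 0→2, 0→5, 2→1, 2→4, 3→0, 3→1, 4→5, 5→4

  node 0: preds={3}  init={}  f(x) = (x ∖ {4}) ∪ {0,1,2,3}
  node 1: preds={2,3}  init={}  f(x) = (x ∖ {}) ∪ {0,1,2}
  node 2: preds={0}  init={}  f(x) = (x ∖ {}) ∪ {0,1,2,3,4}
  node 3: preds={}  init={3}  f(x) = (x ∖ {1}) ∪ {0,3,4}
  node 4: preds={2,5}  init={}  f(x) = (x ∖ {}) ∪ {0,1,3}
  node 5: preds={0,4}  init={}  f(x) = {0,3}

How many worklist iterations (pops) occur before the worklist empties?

9

Worklist (9 pops):
  #1 pop 0: in={3} → {0,1,2,3} (was {}); enqueue []
  #2 pop 1: in={3} → {0,1,2,3} (was {}); enqueue []
  #3 pop 2: in={0,1,2,3} → {0,1,2,3,4} (was {}); enqueue [1]
  #4 pop 3: in={} → {0,3,4} (was {3}); enqueue [0]
  #5 pop 4: in={0,1,2,3,4} → {0,1,2,3,4} (was {}); enqueue []
  #6 pop 5: in={0,1,2,3,4} → {0,3} (was {}); enqueue [4]
  #7 pop 1: in={0,1,2,3,4} → {0,1,2,3,4} (was {0,1,2,3}); enqueue []
  #8 pop 0: in={0,3,4} → {0,1,2,3} (no change)
  #9 pop 4: in={0,1,2,3,4} → {0,1,2,3,4} (no change)

Fixpoint:
  val[0] = {0,1,2,3}
  val[1] = {0,1,2,3,4}
  val[2] = {0,1,2,3,4}
  val[3] = {0,3,4}
  val[4] = {0,1,2,3,4}
  val[5] = {0,3}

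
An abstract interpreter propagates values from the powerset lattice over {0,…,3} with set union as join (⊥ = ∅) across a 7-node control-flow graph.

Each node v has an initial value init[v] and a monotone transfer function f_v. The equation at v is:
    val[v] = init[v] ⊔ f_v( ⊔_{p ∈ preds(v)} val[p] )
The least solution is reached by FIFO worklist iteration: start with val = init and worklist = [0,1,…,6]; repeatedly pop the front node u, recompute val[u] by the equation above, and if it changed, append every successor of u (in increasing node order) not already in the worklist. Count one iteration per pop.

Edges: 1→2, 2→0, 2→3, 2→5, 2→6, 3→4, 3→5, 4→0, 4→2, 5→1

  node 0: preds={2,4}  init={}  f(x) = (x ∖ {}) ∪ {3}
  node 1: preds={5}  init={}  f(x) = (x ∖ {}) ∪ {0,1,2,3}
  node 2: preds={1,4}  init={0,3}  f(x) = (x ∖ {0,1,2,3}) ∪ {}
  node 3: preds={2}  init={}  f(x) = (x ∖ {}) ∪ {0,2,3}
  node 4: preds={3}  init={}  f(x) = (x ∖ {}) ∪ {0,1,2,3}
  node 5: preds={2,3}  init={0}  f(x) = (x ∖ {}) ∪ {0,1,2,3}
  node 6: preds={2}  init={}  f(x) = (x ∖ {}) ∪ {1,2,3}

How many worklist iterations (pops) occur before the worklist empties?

Worklist (10 pops):
  #1 pop 0: in={0,3} → {0,3} (was {}); enqueue []
  #2 pop 1: in={0} → {0,1,2,3} (was {}); enqueue []
  #3 pop 2: in={0,1,2,3} → {0,3} (no change)
  #4 pop 3: in={0,3} → {0,2,3} (was {}); enqueue []
  #5 pop 4: in={0,2,3} → {0,1,2,3} (was {}); enqueue [0,2]
  #6 pop 5: in={0,2,3} → {0,1,2,3} (was {0}); enqueue [1]
  #7 pop 6: in={0,3} → {0,1,2,3} (was {}); enqueue []
  #8 pop 0: in={0,1,2,3} → {0,1,2,3} (was {0,3}); enqueue []
  #9 pop 2: in={0,1,2,3} → {0,3} (no change)
  #10 pop 1: in={0,1,2,3} → {0,1,2,3} (no change)

Fixpoint:
  val[0] = {0,1,2,3}
  val[1] = {0,1,2,3}
  val[2] = {0,3}
  val[3] = {0,2,3}
  val[4] = {0,1,2,3}
  val[5] = {0,1,2,3}
  val[6] = {0,1,2,3}

10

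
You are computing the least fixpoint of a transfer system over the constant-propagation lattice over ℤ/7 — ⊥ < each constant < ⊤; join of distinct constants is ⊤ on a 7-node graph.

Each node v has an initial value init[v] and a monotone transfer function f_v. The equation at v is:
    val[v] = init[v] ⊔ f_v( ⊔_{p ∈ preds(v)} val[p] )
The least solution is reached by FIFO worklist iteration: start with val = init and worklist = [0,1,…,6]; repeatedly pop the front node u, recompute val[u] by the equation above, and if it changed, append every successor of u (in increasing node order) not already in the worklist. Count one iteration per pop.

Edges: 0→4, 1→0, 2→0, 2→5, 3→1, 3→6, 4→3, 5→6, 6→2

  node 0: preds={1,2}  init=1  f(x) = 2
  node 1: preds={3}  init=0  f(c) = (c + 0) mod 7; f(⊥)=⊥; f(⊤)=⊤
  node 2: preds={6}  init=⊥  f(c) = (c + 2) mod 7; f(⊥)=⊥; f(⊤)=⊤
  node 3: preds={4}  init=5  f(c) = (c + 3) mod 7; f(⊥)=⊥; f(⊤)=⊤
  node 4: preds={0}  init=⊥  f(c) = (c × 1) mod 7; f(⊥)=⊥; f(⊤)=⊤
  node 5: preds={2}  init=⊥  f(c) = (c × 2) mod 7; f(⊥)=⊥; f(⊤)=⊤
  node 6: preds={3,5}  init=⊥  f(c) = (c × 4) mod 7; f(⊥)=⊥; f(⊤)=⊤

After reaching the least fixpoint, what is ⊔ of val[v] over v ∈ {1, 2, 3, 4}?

⊤

Worklist (19 pops):
  #1 pop 0: in=0 → ⊤ (was 1); enqueue []
  #2 pop 1: in=5 → ⊤ (was 0); enqueue [0]
  #3 pop 2: in=⊥ → ⊥ (no change)
  #4 pop 3: in=⊥ → 5 (no change)
  #5 pop 4: in=⊤ → ⊤ (was ⊥); enqueue [3]
  #6 pop 5: in=⊥ → ⊥ (no change)
  #7 pop 6: in=5 → 6 (was ⊥); enqueue [2]
  #8 pop 0: in=⊤ → ⊤ (no change)
  #9 pop 3: in=⊤ → ⊤ (was 5); enqueue [1,6]
  #10 pop 2: in=6 → 1 (was ⊥); enqueue [0,5]
  #11 pop 1: in=⊤ → ⊤ (no change)
  #12 pop 6: in=⊤ → ⊤ (was 6); enqueue [2]
  #13 pop 0: in=⊤ → ⊤ (no change)
  #14 pop 5: in=1 → 2 (was ⊥); enqueue [6]
  #15 pop 2: in=⊤ → ⊤ (was 1); enqueue [0,5]
  #16 pop 6: in=⊤ → ⊤ (no change)
  #17 pop 0: in=⊤ → ⊤ (no change)
  #18 pop 5: in=⊤ → ⊤ (was 2); enqueue [6]
  #19 pop 6: in=⊤ → ⊤ (no change)

Fixpoint:
  val[0] = ⊤
  val[1] = ⊤
  val[2] = ⊤
  val[3] = ⊤
  val[4] = ⊤
  val[5] = ⊤
  val[6] = ⊤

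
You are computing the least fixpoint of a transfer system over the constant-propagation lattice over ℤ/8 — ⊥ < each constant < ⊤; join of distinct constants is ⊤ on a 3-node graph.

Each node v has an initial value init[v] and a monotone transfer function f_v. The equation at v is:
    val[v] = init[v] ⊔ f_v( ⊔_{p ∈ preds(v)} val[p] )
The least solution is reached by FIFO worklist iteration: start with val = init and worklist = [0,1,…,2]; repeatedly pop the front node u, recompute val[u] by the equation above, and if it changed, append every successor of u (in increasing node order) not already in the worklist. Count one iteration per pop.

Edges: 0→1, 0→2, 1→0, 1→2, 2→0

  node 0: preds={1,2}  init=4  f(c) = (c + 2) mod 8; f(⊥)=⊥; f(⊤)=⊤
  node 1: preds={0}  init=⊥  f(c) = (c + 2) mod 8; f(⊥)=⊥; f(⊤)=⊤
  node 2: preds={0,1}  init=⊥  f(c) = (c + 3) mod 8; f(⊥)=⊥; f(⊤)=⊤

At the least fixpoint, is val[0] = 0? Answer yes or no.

no

Worklist (7 pops):
  #1 pop 0: in=⊥ → 4 (no change)
  #2 pop 1: in=4 → 6 (was ⊥); enqueue [0]
  #3 pop 2: in=⊤ → ⊤ (was ⊥); enqueue []
  #4 pop 0: in=⊤ → ⊤ (was 4); enqueue [1,2]
  #5 pop 1: in=⊤ → ⊤ (was 6); enqueue [0]
  #6 pop 2: in=⊤ → ⊤ (no change)
  #7 pop 0: in=⊤ → ⊤ (no change)

Fixpoint:
  val[0] = ⊤
  val[1] = ⊤
  val[2] = ⊤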